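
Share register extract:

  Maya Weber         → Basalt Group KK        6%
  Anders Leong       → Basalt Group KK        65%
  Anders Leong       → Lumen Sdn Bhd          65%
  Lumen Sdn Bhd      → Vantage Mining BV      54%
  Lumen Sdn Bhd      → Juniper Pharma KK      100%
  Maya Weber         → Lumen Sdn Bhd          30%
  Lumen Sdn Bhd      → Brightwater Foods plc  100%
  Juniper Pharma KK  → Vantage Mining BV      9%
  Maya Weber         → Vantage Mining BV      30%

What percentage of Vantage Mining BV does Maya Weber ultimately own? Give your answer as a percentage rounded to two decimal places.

48.90%

Maya reaches Vantage along 3 paths.
Via Lumen → Juniper: 30% × 100% × 9% = 2.7%.
Via Lumen: 30% × 54% = 16.2%.
Direct stake: 30% = 30%.
Total: 2.7% + 16.2% + 30% = 48.9%.
Rounded: 48.90%.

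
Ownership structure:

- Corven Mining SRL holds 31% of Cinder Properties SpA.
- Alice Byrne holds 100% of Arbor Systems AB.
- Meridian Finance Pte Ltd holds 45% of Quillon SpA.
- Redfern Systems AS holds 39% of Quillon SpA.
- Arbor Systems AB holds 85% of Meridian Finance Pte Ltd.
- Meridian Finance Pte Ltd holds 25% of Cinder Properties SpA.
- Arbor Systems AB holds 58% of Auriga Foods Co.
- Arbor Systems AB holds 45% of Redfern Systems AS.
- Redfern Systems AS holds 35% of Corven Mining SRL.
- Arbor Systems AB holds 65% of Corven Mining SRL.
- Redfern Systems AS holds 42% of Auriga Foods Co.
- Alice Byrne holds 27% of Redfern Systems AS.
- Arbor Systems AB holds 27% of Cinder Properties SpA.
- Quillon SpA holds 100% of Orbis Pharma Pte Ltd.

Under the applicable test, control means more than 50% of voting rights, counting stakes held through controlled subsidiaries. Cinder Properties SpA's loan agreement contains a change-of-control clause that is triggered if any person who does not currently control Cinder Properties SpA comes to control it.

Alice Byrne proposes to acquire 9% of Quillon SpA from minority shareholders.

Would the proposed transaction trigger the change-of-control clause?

The purchase changes only Alice's holdings, so Alice is the only person who could newly come to control Cinder.
Alice holds 100% of Arbor, so Alice controls Arbor.
Arbor holds 85% of Meridian, so Alice controls Meridian.
Alice and Arbor together hold 27% + 45% = 72% of Redfern, so Alice controls Redfern.
Redfern and Arbor together hold 35% + 65% = 100% of Corven, so Alice controls Corven.
Arbor and Corven and Meridian together hold 27% + 31% + 25% = 83% of Cinder, so Alice controls Cinder.
So Alice already controls Cinder before the transaction.
After the purchase, Alice holds 9% of Quillon directly.
Alice controlled Cinder already, so this is not a new person acquiring control; every other person's position is unchanged or reduced.
No new person acquires control, so the clause is not triggered.

No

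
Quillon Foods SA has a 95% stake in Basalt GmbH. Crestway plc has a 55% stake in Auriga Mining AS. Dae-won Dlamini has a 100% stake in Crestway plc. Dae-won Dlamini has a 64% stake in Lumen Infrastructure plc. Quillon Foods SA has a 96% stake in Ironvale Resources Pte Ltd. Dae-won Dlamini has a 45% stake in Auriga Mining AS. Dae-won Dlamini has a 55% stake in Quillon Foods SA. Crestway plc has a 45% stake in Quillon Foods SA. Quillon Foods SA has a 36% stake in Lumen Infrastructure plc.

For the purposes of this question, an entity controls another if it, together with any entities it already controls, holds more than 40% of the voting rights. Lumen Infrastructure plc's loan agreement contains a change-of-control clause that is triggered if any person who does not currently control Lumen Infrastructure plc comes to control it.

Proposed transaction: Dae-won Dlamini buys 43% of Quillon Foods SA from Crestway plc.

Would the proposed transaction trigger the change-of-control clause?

The purchase adds only to Dae-won's holdings (Crestway's stake shrinks), so Dae-won is the only person who could newly come to control Lumen.
Dae-won holds 100% of Crestway, so Dae-won controls Crestway.
Crestway and Dae-won together hold 45% + 55% = 100% of Quillon, so Dae-won controls Quillon.
Quillon and Dae-won together hold 36% + 64% = 100% of Lumen, so Dae-won controls Lumen.
So Dae-won already controls Lumen before the transaction.
After the purchase, Dae-won's direct stake in Quillon rises to 55% + 43% = 98%, and Crestway's stake falls to 2%.
Dae-won controlled Lumen already, so this is not a new person acquiring control; every other person's position is unchanged or reduced.
No new person acquires control, so the clause is not triggered.

No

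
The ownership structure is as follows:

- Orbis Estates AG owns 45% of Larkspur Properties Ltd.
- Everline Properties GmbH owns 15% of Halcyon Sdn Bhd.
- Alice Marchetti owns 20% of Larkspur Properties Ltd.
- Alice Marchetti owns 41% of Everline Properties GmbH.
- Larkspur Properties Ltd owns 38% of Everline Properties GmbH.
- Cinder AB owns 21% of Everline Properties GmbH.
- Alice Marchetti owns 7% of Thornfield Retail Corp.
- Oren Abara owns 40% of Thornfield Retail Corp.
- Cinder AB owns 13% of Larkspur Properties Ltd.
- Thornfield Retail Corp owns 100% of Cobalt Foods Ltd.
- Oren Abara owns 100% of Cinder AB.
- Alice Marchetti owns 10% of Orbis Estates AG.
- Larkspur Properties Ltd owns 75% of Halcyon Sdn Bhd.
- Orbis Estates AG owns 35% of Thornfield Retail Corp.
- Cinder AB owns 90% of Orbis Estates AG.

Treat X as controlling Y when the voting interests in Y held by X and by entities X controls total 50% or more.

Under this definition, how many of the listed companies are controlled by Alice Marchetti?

Alice's largest direct stake is 41% in Everline, which does not meet the threshold.
Alice controls 0 companies.

0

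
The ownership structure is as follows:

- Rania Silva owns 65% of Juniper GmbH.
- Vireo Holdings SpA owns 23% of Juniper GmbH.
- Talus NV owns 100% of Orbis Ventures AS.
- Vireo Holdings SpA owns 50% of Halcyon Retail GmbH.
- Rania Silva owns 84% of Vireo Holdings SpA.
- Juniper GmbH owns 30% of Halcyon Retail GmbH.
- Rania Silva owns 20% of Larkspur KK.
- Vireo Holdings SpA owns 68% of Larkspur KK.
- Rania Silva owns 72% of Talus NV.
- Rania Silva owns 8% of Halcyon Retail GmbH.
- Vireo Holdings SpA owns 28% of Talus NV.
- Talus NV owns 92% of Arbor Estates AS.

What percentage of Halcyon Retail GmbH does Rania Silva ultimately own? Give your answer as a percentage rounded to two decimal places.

75.30%

Rania reaches Halcyon along 4 paths.
Via Vireo: 84% × 50% = 42%.
Direct stake: 8% = 8%.
Via Vireo → Juniper: 84% × 23% × 30% = 5.796%.
Via Juniper: 65% × 30% = 19.5%.
Total: 42% + 8% + 5.796% + 19.5% = 75.296%.
Rounded: 75.30%.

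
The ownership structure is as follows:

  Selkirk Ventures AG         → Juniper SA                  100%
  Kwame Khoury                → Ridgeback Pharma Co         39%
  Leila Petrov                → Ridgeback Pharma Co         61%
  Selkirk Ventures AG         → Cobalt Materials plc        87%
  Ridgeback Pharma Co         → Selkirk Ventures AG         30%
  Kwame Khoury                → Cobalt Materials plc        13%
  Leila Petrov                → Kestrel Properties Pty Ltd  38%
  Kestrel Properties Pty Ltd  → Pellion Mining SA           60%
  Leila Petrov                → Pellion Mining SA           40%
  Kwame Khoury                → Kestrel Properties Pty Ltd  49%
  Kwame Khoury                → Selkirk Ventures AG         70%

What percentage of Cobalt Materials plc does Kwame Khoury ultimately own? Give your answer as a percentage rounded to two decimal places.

Kwame reaches Cobalt along 3 paths.
Via Selkirk: 70% × 87% = 60.9%.
Via Ridgeback → Selkirk: 39% × 30% × 87% = 10.179%.
Direct stake: 13% = 13%.
Total: 60.9% + 10.179% + 13% = 84.079%.
Rounded: 84.08%.

84.08%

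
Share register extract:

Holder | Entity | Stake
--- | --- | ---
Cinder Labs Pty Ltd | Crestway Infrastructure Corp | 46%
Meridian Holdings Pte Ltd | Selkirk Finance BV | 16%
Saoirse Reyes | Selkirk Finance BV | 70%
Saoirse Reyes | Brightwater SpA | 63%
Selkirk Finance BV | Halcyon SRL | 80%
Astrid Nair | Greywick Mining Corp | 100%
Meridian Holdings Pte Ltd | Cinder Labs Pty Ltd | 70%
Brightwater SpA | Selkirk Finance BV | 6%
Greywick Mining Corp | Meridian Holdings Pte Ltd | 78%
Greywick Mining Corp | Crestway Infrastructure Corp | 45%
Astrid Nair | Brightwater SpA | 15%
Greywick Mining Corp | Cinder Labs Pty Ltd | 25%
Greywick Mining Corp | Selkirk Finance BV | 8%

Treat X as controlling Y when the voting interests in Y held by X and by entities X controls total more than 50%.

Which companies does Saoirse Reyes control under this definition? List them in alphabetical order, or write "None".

Brightwater SpA, Halcyon SRL, Selkirk Finance BV

Saoirse holds 63% of Brightwater, so Saoirse controls Brightwater.
Brightwater and Saoirse together hold 6% + 70% = 76% of Selkirk, so Saoirse controls Selkirk.
Selkirk holds 80% of Halcyon, so Saoirse controls Halcyon.
No other company's threshold is met.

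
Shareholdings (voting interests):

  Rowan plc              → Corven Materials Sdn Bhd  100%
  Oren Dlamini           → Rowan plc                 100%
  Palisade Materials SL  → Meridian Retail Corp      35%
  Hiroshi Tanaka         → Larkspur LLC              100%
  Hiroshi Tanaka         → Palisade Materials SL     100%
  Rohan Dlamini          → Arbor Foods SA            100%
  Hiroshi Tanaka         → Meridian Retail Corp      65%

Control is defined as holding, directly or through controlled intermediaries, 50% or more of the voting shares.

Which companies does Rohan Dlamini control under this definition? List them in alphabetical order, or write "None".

Arbor Foods SA

Rohan holds 100% of Arbor, so Rohan controls Arbor.
No other company's threshold is met.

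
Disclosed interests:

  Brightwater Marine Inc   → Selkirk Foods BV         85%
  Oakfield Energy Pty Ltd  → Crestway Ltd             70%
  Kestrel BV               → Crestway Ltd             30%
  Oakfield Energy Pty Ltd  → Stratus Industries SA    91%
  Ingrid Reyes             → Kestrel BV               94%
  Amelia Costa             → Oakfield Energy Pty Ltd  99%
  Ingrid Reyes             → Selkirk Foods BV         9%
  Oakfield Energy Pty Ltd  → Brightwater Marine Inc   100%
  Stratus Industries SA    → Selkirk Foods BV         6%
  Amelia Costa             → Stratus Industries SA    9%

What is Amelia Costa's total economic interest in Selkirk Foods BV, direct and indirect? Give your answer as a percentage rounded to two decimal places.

90.10%

Amelia reaches Selkirk along 3 paths.
Via Oakfield → Stratus: 99% × 91% × 6% = 5.4054%.
Via Stratus: 9% × 6% = 0.54%.
Via Oakfield → Brightwater: 99% × 100% × 85% = 84.15%.
Total: 5.4054% + 0.54% + 84.15% = 90.0954%.
Rounded: 90.10%.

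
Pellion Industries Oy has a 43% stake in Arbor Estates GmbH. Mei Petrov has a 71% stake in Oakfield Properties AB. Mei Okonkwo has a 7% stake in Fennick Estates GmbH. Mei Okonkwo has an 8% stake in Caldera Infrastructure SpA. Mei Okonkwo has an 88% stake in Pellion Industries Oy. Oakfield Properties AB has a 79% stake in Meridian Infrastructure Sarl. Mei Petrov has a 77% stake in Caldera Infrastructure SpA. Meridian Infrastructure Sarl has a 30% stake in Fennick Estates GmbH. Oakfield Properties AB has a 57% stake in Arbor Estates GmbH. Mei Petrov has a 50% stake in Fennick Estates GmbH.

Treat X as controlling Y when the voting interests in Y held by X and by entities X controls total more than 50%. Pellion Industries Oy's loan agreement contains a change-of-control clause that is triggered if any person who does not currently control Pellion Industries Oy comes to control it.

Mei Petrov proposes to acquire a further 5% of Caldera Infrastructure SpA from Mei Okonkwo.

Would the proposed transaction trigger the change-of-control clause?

No

The purchase adds only to Mei Petrov's holdings (Mei Okonkwo's stake shrinks), so Mei Petrov is the only person who could newly come to control Pellion.
Mei Petrov holds 71% of Oakfield, so Mei Petrov controls Oakfield.
Mei Petrov holds 77% of Caldera, so Mei Petrov controls Caldera.
Oakfield holds 79% of Meridian, so Mei Petrov controls Meridian.
Oakfield holds 57% of Arbor, so Mei Petrov controls Arbor.
Meridian and Mei Petrov together hold 30% + 50% = 80% of Fennick, so Mei Petrov controls Fennick.
Neither Mei Petrov nor any entity Mei Petrov controls holds any voting interest in Pellion.
So before the transaction, Mei Petrov does not control Pellion.
After the purchase, Mei Petrov's direct stake in Caldera rises to 77% + 5% = 82%, and Mei Okonkwo's stake falls to 3%.
Mei Petrov holds 82% of Caldera, so Mei Petrov controls Caldera.
After the transaction, neither Mei Petrov nor any entity Mei Petrov controls holds a voting interest in Pellion, so Mei Petrov still does not control it.
No new person acquires control, so the clause is not triggered.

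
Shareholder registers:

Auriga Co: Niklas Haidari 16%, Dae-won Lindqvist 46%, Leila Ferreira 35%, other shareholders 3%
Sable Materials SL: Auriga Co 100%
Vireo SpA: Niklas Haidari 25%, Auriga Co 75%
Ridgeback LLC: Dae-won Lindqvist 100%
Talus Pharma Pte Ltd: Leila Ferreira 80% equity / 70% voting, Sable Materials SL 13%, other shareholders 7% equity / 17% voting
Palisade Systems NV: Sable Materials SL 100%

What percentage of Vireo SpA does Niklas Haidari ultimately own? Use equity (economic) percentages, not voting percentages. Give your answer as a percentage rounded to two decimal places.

Niklas reaches Vireo along 2 paths.
Direct stake: 25% = 25%.
Via Auriga: 16% × 75% = 12%.
Total: 25% + 12% = 37%.
Rounded: 37.00%.

37.00%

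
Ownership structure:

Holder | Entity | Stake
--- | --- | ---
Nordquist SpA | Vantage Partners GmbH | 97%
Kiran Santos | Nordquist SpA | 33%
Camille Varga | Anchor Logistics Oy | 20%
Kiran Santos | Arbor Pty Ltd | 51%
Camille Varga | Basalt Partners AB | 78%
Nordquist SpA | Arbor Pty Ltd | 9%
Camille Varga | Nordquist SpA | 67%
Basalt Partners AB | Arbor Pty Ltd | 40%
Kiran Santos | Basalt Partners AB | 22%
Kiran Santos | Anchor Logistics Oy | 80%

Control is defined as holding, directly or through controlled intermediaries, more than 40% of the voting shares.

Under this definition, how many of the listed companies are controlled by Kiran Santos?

2

Kiran holds 80% of Anchor, so Kiran controls Anchor.
Kiran holds 51% of Arbor, so Kiran controls Arbor.
No other company's threshold is met.
Kiran controls 2 companies.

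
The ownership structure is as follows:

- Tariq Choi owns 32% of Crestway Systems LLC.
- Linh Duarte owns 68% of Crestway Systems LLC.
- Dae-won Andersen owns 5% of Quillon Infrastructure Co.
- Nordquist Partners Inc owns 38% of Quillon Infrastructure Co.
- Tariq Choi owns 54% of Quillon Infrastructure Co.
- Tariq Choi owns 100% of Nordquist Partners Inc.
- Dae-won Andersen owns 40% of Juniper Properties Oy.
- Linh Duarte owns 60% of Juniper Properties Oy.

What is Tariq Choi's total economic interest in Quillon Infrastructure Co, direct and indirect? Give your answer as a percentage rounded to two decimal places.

Tariq reaches Quillon along 2 paths.
Direct stake: 54% = 54%.
Via Nordquist: 100% × 38% = 38%.
Total: 54% + 38% = 92%.
Rounded: 92.00%.

92.00%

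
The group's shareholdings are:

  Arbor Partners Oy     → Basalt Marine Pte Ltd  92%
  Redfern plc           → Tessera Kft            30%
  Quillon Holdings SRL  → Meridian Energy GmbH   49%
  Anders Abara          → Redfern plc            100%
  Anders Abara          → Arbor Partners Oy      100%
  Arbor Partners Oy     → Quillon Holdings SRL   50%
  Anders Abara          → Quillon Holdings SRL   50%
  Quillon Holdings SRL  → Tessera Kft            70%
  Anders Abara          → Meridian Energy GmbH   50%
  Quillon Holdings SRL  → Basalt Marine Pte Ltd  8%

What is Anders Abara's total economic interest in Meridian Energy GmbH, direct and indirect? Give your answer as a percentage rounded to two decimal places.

99.00%

Anders reaches Meridian along 3 paths.
Direct stake: 50% = 50%.
Via Arbor → Quillon: 100% × 50% × 49% = 24.5%.
Via Quillon: 50% × 49% = 24.5%.
Total: 50% + 24.5% + 24.5% = 99%.
Rounded: 99.00%.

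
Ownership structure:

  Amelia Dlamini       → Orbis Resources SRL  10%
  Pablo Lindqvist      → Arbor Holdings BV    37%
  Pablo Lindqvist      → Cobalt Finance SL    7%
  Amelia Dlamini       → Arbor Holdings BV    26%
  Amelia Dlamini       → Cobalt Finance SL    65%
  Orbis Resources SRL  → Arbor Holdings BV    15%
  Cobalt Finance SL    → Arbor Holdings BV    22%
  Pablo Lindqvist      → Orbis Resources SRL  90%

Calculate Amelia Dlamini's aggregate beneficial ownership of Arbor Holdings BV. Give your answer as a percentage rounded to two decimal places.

Amelia reaches Arbor along 3 paths.
Via Orbis: 10% × 15% = 1.5%.
Direct stake: 26% = 26%.
Via Cobalt: 65% × 22% = 14.3%.
Total: 1.5% + 26% + 14.3% = 41.8%.
Rounded: 41.80%.

41.80%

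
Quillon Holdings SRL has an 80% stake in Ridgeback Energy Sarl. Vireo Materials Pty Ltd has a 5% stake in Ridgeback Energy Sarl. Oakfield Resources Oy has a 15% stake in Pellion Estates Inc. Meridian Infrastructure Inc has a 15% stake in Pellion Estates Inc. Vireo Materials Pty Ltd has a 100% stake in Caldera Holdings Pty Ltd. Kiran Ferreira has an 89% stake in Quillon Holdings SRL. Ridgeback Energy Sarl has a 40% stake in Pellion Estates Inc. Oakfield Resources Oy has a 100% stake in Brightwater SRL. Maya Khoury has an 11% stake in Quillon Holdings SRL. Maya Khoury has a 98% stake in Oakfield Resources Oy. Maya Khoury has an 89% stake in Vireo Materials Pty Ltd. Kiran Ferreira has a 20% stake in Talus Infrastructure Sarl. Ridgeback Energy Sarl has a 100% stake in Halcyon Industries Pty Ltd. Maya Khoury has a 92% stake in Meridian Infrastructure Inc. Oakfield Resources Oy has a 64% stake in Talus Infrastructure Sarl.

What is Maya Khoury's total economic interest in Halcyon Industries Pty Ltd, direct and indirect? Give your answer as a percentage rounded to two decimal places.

13.25%

Maya reaches Halcyon along 2 paths.
Via Quillon → Ridgeback: 11% × 80% × 100% = 8.8%.
Via Vireo → Ridgeback: 89% × 5% × 100% = 4.45%.
Total: 8.8% + 4.45% = 13.25%.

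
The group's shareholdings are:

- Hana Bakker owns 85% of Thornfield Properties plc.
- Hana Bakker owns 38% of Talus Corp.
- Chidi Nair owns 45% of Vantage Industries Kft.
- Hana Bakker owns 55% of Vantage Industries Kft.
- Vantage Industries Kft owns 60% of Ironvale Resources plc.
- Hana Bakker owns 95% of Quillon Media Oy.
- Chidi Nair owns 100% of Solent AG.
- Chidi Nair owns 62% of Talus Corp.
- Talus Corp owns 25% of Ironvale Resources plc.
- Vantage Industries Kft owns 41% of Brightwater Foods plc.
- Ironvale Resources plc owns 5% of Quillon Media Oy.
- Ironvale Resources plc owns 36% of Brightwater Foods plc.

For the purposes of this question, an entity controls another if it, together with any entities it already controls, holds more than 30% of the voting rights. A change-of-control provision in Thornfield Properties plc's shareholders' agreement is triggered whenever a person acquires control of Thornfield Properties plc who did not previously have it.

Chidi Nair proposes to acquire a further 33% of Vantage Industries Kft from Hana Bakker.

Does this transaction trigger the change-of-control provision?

The purchase adds only to Chidi's holdings (Hana's stake shrinks), so Chidi is the only person who could newly come to control Thornfield.
Chidi holds 45% of Vantage, so Chidi controls Vantage.
Chidi holds 62% of Talus, so Chidi controls Talus.
Talus and Vantage together hold 25% + 60% = 85% of Ironvale, so Chidi controls Ironvale.
Vantage and Ironvale together hold 41% + 36% = 77% of Brightwater, so Chidi controls Brightwater.
Chidi holds 100% of Solent, so Chidi controls Solent.
Neither Chidi nor any entity Chidi controls holds any voting interest in Thornfield.
So before the transaction, Chidi does not control Thornfield.
After the purchase, Chidi's direct stake in Vantage rises to 45% + 33% = 78%, and Hana's stake falls to 22%.
Chidi holds 78% of Vantage, so Chidi controls Vantage.
After the transaction, neither Chidi nor any entity Chidi controls holds a voting interest in Thornfield, so Chidi still does not control it.
No new person acquires control, so the clause is not triggered.

No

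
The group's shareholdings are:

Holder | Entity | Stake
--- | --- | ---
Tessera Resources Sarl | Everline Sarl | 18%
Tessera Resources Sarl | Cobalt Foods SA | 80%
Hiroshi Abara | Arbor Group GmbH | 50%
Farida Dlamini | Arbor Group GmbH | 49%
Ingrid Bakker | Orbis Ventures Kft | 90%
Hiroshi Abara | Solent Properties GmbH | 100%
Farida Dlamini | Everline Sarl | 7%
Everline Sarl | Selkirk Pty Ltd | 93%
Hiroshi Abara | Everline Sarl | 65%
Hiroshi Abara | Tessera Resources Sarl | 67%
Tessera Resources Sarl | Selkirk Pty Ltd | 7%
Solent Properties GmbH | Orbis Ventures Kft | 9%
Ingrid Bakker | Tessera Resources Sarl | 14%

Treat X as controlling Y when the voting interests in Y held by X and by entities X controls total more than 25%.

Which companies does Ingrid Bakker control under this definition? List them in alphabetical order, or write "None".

Orbis Ventures Kft

Ingrid holds 90% of Orbis, so Ingrid controls Orbis.
No other company's threshold is met.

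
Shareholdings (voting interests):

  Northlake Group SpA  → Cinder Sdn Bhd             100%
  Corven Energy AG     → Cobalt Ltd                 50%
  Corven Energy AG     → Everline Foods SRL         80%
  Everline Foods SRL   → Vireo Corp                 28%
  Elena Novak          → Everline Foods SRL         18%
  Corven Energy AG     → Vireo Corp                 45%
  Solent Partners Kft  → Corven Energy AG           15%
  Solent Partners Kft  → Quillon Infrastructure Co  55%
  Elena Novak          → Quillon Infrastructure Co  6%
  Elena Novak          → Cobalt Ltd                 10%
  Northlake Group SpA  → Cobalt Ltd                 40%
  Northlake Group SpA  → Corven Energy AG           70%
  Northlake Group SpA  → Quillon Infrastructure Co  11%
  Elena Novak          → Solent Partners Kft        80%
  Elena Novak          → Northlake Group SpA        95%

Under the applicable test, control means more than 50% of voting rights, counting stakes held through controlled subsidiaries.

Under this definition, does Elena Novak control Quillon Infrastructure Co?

Yes

Elena holds 80% of Solent, so Elena controls Solent.
Elena holds 95% of Northlake, so Elena controls Northlake.
Elena and Northlake and Solent together hold 6% + 11% + 55% = 72% of Quillon, so Elena controls Quillon.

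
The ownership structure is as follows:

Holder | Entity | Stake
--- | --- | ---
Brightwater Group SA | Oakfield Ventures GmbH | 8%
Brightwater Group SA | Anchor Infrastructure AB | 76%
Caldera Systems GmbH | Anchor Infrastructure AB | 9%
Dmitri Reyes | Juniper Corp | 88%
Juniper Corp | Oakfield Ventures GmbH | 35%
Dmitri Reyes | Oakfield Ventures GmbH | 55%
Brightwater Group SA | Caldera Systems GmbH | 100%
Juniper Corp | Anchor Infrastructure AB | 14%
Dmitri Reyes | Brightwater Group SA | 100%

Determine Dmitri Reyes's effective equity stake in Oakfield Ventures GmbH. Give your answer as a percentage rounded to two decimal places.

Dmitri reaches Oakfield along 3 paths.
Direct stake: 55% = 55%.
Via Brightwater: 100% × 8% = 8%.
Via Juniper: 88% × 35% = 30.8%.
Total: 55% + 8% + 30.8% = 93.8%.
Rounded: 93.80%.

93.80%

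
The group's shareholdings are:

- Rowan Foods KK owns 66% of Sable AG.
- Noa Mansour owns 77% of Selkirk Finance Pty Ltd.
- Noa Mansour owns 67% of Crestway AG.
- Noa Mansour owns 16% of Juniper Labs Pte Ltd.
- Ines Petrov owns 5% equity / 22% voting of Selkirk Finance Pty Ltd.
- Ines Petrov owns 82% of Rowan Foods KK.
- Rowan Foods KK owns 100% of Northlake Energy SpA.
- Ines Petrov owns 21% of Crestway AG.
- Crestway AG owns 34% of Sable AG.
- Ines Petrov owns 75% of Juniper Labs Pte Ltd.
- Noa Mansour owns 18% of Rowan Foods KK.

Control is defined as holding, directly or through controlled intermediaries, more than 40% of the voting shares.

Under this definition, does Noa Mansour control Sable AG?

Noa holds 77% of Selkirk, so Noa controls Selkirk.
Noa holds 67% of Crestway, so Noa controls Crestway.
In Sable, Noa's side holds only 34%, not > 40%.
So Noa does not control Sable.

No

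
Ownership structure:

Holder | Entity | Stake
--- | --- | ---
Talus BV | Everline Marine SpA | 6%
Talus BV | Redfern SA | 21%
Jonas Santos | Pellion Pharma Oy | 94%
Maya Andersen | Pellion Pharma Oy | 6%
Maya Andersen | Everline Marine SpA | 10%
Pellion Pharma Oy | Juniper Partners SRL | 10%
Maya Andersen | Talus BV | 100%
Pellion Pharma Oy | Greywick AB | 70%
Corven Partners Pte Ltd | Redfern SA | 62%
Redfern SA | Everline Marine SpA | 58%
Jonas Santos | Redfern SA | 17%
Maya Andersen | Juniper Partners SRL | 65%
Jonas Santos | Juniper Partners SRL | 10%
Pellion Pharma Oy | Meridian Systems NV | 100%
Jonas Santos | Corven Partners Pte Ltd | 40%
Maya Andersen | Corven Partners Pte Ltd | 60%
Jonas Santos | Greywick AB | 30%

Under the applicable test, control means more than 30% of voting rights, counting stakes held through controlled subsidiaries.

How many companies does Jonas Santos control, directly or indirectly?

Jonas holds 40% of Corven, so Jonas controls Corven.
Jonas holds 94% of Pellion, so Jonas controls Pellion.
Jonas and Corven together hold 17% + 62% = 79% of Redfern, so Jonas controls Redfern.
Pellion and Jonas together hold 70% + 30% = 100% of Greywick, so Jonas controls Greywick.
Redfern holds 58% of Everline, so Jonas controls Everline.
Pellion holds 100% of Meridian, so Jonas controls Meridian.
No other company's threshold is met.
Jonas controls 6 companies.

6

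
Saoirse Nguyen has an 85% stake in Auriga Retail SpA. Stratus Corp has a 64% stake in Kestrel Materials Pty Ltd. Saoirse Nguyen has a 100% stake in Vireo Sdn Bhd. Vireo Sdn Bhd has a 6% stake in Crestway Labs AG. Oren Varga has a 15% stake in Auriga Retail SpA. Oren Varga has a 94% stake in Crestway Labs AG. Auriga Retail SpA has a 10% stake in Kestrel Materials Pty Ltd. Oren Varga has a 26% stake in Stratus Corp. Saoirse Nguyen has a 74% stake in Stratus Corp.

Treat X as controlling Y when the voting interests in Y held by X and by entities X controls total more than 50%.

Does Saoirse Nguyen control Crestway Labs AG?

No

Saoirse holds 74% of Stratus, so Saoirse controls Stratus.
Saoirse holds 85% of Auriga, so Saoirse controls Auriga.
Saoirse holds 100% of Vireo, so Saoirse controls Vireo.
Auriga and Stratus together hold 10% + 64% = 74% of Kestrel, so Saoirse controls Kestrel.
In Crestway, Saoirse's side holds only 6%, not > 50%.
So Saoirse does not control Crestway.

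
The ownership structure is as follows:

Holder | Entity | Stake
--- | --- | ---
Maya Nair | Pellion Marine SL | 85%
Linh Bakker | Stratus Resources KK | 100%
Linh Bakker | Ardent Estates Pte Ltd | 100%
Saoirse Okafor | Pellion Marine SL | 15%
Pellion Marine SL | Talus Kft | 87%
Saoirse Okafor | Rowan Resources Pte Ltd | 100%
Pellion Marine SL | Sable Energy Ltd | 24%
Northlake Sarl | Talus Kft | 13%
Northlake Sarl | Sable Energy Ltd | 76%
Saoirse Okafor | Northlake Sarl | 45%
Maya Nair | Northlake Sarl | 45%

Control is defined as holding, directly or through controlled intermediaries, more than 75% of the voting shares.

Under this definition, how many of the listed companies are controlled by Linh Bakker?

Linh holds 100% of Ardent, so Linh controls Ardent.
Linh holds 100% of Stratus, so Linh controls Stratus.
No other company's threshold is met.
Linh controls 2 companies.

2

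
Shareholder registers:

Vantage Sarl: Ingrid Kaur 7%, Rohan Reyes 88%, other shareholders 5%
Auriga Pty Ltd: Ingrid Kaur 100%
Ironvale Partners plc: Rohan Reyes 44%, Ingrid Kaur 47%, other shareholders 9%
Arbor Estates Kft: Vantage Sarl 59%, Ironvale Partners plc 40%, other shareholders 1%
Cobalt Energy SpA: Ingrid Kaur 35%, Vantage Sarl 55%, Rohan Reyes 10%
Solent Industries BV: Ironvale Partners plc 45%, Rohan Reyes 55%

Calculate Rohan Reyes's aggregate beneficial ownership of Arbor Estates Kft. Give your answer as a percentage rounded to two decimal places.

Rohan reaches Arbor along 2 paths.
Via Vantage: 88% × 59% = 51.92%.
Via Ironvale: 44% × 40% = 17.6%.
Total: 51.92% + 17.6% = 69.52%.

69.52%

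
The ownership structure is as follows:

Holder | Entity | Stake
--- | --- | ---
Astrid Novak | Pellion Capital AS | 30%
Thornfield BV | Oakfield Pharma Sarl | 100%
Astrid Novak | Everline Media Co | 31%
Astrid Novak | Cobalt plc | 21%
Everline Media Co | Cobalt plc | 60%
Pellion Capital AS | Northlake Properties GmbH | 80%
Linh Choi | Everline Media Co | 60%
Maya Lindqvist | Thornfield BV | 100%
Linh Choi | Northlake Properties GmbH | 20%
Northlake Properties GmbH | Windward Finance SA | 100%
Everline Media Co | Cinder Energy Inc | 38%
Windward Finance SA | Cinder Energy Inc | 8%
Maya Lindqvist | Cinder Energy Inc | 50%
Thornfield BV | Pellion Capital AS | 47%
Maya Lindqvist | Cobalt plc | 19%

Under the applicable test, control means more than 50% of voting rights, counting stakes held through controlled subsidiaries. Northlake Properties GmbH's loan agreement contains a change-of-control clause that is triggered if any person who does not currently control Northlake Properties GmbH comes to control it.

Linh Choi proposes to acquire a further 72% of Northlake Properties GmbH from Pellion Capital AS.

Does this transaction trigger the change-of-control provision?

The purchase adds only to Linh's holdings (Pellion's stake shrinks), so Linh is the only person who could newly come to control Northlake.
Linh holds 60% of Everline, so Linh controls Everline.
Everline holds 60% of Cobalt, so Linh controls Cobalt.
In Northlake, Linh's side holds only 20%, not > 50%.
So before the transaction, Linh does not control Northlake.
After the purchase, Linh's direct stake in Northlake rises to 20% + 72% = 92%, and Pellion's stake falls to 8%.
Linh holds 92% of Northlake, so Linh controls Northlake.
Linh did not control Northlake before and does after, so the clause is triggered.

Yes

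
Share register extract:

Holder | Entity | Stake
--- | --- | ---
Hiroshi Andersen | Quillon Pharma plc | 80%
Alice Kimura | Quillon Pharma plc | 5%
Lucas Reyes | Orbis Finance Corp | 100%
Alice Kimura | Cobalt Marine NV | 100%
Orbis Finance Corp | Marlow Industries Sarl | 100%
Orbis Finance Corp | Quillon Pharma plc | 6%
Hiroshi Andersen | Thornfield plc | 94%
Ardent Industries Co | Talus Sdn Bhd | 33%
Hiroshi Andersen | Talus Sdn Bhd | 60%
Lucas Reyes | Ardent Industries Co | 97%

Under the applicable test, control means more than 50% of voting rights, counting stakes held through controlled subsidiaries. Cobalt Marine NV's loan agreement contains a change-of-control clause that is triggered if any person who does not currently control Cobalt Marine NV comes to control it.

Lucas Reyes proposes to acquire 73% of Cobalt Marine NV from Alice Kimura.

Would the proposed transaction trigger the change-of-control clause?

Yes

The purchase adds only to Lucas's holdings (Alice's stake shrinks), so Lucas is the only person who could newly come to control Cobalt.
Lucas holds 100% of Orbis, so Lucas controls Orbis.
Lucas holds 97% of Ardent, so Lucas controls Ardent.
Orbis holds 100% of Marlow, so Lucas controls Marlow.
Neither Lucas nor any entity Lucas controls holds any voting interest in Cobalt.
So before the transaction, Lucas does not control Cobalt.
After the purchase, Lucas holds 73% of Cobalt directly, and Alice's stake falls to 27%.
Lucas holds 73% of Cobalt, so Lucas controls Cobalt.
Lucas did not control Cobalt before and does after, so the clause is triggered.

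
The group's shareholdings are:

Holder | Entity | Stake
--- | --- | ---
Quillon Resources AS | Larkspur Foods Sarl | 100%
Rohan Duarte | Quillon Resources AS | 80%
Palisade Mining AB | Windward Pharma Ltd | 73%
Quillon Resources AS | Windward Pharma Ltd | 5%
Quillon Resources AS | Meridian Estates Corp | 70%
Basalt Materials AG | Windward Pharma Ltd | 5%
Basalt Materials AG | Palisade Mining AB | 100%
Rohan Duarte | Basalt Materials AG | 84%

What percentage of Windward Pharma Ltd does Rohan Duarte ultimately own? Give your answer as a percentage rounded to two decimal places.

Rohan reaches Windward along 3 paths.
Via Basalt: 84% × 5% = 4.2%.
Via Basalt → Palisade: 84% × 100% × 73% = 61.32%.
Via Quillon: 80% × 5% = 4%.
Total: 4.2% + 61.32% + 4% = 69.52%.

69.52%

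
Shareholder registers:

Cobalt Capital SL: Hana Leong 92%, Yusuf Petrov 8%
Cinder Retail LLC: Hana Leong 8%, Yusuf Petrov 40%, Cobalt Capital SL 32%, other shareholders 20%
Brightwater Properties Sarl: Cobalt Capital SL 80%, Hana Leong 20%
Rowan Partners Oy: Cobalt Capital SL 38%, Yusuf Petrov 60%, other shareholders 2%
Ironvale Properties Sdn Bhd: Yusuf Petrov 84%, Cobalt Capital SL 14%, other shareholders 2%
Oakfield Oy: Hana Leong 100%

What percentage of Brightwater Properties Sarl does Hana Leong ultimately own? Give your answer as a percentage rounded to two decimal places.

93.60%

Hana reaches Brightwater along 2 paths.
Via Cobalt: 92% × 80% = 73.6%.
Direct stake: 20% = 20%.
Total: 73.6% + 20% = 93.6%.
Rounded: 93.60%.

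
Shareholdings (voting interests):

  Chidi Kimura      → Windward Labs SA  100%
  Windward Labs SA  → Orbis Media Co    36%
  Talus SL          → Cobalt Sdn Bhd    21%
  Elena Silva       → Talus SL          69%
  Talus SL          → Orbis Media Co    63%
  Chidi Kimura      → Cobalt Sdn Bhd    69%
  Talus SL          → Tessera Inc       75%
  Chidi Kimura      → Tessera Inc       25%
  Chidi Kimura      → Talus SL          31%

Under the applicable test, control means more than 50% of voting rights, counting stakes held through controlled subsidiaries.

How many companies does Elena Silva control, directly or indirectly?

3

Elena holds 69% of Talus, so Elena controls Talus.
Talus holds 75% of Tessera, so Elena controls Tessera.
Talus holds 63% of Orbis, so Elena controls Orbis.
No other company's threshold is met.
Elena controls 3 companies.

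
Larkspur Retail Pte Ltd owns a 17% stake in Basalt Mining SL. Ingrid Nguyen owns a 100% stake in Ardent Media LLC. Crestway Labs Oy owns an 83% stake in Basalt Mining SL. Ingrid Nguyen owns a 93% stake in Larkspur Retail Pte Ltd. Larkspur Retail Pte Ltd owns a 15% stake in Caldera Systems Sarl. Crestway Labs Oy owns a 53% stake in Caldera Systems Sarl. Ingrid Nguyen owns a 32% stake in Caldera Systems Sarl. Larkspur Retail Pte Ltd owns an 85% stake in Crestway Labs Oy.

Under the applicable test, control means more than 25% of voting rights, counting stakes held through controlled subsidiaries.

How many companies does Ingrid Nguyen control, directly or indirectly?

5

Ingrid holds 93% of Larkspur, so Ingrid controls Larkspur.
Larkspur holds 85% of Crestway, so Ingrid controls Crestway.
Crestway and Larkspur and Ingrid together hold 53% + 15% + 32% = 100% of Caldera, so Ingrid controls Caldera.
Crestway and Larkspur together hold 83% + 17% = 100% of Basalt, so Ingrid controls Basalt.
Ingrid holds 100% of Ardent, so Ingrid controls Ardent.
Ingrid controls 5 companies.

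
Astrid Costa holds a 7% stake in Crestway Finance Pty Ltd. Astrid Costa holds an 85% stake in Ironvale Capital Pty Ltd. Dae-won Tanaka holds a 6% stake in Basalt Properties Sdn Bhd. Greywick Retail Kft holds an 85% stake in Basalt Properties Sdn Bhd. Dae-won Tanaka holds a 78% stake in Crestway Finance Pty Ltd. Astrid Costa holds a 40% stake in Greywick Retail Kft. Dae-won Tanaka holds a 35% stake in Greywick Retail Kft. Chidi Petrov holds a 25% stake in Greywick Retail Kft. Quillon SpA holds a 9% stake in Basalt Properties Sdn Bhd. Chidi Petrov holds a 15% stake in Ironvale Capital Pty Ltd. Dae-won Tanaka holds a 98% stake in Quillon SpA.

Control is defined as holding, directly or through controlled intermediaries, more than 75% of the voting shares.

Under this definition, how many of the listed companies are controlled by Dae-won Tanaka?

2

Dae-won holds 98% of Quillon, so Dae-won controls Quillon.
Dae-won holds 78% of Crestway, so Dae-won controls Crestway.
No other company's threshold is met.
Dae-won controls 2 companies.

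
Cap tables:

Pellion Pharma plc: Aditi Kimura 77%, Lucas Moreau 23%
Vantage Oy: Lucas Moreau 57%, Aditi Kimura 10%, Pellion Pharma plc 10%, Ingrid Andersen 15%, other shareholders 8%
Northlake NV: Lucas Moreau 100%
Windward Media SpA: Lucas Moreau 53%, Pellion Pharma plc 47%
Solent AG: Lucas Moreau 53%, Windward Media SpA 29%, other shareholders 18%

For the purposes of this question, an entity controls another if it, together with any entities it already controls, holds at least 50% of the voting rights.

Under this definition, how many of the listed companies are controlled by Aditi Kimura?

1

Aditi holds 77% of Pellion, so Aditi controls Pellion.
No other company's threshold is met.
Aditi controls 1 company.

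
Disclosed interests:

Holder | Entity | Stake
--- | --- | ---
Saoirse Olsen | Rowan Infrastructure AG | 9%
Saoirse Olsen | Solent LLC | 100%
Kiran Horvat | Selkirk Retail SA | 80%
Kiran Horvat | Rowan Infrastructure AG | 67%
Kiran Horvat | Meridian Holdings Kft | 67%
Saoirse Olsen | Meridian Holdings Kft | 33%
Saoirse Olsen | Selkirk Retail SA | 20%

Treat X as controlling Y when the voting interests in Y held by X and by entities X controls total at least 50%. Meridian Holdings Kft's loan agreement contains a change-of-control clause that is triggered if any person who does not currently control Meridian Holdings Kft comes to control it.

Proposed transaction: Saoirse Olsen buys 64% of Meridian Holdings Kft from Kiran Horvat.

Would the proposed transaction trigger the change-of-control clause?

The purchase adds only to Saoirse's holdings (Kiran's stake shrinks), so Saoirse is the only person who could newly come to control Meridian.
Saoirse holds 100% of Solent, so Saoirse controls Solent.
In Meridian, Saoirse's side holds only 33%, not ≥ 50%.
So before the transaction, Saoirse does not control Meridian.
After the purchase, Saoirse's direct stake in Meridian rises to 33% + 64% = 97%, and Kiran's stake falls to 3%.
Saoirse holds 97% of Meridian, so Saoirse controls Meridian.
Saoirse did not control Meridian before and does after, so the clause is triggered.

Yes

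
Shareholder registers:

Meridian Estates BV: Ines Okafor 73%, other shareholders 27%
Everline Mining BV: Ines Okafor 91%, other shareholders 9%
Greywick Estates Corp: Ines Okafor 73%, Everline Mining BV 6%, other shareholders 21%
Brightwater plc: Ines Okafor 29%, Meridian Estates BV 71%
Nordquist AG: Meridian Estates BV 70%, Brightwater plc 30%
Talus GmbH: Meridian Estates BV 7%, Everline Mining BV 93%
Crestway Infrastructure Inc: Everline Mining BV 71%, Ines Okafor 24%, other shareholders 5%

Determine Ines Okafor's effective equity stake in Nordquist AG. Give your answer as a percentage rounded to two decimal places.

Ines reaches Nordquist along 3 paths.
Via Meridian: 73% × 70% = 51.1%.
Via Brightwater: 29% × 30% = 8.7%.
Via Meridian → Brightwater: 73% × 71% × 30% = 15.549%.
Total: 51.1% + 8.7% + 15.549% = 75.349%.
Rounded: 75.35%.

75.35%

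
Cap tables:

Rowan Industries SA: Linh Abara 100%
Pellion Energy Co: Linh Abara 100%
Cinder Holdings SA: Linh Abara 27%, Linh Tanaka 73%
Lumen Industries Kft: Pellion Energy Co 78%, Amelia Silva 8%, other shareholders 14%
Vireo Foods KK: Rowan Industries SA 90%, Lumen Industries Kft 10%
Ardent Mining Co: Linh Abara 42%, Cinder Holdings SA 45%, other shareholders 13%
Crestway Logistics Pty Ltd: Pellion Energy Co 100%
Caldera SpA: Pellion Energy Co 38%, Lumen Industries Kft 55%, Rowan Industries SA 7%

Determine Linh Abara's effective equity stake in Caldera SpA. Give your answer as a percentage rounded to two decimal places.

Linh Abara reaches Caldera along 3 paths.
Via Pellion: 100% × 38% = 38%.
Via Pellion → Lumen: 100% × 78% × 55% = 42.9%.
Via Rowan: 100% × 7% = 7%.
Total: 38% + 42.9% + 7% = 87.9%.
Rounded: 87.90%.

87.90%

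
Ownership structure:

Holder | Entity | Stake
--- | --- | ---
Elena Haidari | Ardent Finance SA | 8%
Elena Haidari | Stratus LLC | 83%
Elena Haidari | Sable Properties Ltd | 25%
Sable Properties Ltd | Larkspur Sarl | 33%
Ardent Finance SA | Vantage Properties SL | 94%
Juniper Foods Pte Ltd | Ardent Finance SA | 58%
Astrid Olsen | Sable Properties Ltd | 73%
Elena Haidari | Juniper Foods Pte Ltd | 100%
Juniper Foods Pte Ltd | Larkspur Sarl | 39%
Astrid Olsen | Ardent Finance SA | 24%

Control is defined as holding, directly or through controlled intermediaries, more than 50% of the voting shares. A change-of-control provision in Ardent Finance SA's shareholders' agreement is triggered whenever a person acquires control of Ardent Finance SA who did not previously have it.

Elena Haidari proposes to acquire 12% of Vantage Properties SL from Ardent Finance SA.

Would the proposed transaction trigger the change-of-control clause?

No

The purchase adds only to Elena's holdings (Ardent's stake shrinks), so Elena is the only person who could newly come to control Ardent.
Elena holds 100% of Juniper, so Elena controls Juniper.
Elena and Juniper together hold 8% + 58% = 66% of Ardent, so Elena controls Ardent.
So Elena already controls Ardent before the transaction.
After the purchase, Elena holds 12% of Vantage directly, and Ardent's stake falls to 82%.
Elena controlled Ardent already, so this is not a new person acquiring control; every other person's position is unchanged or reduced.
No new person acquires control, so the clause is not triggered.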